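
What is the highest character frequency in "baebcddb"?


Input: baebcddb
Character counts:
  'a': 1
  'b': 3
  'c': 1
  'd': 2
  'e': 1
Maximum frequency: 3

3


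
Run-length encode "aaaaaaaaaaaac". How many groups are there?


Input: aaaaaaaaaaaac
Scanning for consecutive runs:
  Group 1: 'a' x 12 (positions 0-11)
  Group 2: 'c' x 1 (positions 12-12)
Total groups: 2

2


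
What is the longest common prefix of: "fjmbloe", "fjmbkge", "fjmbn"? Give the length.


Words: fjmbloe, fjmbkge, fjmbn
  Position 0: all 'f' => match
  Position 1: all 'j' => match
  Position 2: all 'm' => match
  Position 3: all 'b' => match
  Position 4: ('l', 'k', 'n') => mismatch, stop
LCP = "fjmb" (length 4)

4


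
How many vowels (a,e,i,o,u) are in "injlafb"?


Input: injlafb
Checking each character:
  'i' at position 0: vowel (running total: 1)
  'n' at position 1: consonant
  'j' at position 2: consonant
  'l' at position 3: consonant
  'a' at position 4: vowel (running total: 2)
  'f' at position 5: consonant
  'b' at position 6: consonant
Total vowels: 2

2


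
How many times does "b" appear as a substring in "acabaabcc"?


Searching for "b" in "acabaabcc"
Scanning each position:
  Position 0: "a" => no
  Position 1: "c" => no
  Position 2: "a" => no
  Position 3: "b" => MATCH
  Position 4: "a" => no
  Position 5: "a" => no
  Position 6: "b" => MATCH
  Position 7: "c" => no
  Position 8: "c" => no
Total occurrences: 2

2


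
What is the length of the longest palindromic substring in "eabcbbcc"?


Input: "eabcbbcc"
Checking substrings for palindromes:
  [3:7] "cbbc" (len 4) => palindrome
  [2:5] "bcb" (len 3) => palindrome
  [4:6] "bb" (len 2) => palindrome
  [6:8] "cc" (len 2) => palindrome
Longest palindromic substring: "cbbc" with length 4

4


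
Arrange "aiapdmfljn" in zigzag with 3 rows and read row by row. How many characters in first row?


Zigzag "aiapdmfljn" into 3 rows:
Placing characters:
  'a' => row 0
  'i' => row 1
  'a' => row 2
  'p' => row 1
  'd' => row 0
  'm' => row 1
  'f' => row 2
  'l' => row 1
  'j' => row 0
  'n' => row 1
Rows:
  Row 0: "adj"
  Row 1: "ipmln"
  Row 2: "af"
First row length: 3

3


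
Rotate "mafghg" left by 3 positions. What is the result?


Input: "mafghg", rotate left by 3
First 3 characters: "maf"
Remaining characters: "ghg"
Concatenate remaining + first: "ghg" + "maf" = "ghgmaf"

ghgmaf


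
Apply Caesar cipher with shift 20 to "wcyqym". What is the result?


Caesar cipher: shift "wcyqym" by 20
  'w' (pos 22) + 20 = pos 16 = 'q'
  'c' (pos 2) + 20 = pos 22 = 'w'
  'y' (pos 24) + 20 = pos 18 = 's'
  'q' (pos 16) + 20 = pos 10 = 'k'
  'y' (pos 24) + 20 = pos 18 = 's'
  'm' (pos 12) + 20 = pos 6 = 'g'
Result: qwsksg

qwsksg


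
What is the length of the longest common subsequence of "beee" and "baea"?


LCS of "beee" and "baea"
DP table:
           b    a    e    a
      0    0    0    0    0
  b   0    1    1    1    1
  e   0    1    1    2    2
  e   0    1    1    2    2
  e   0    1    1    2    2
LCS length = dp[4][4] = 2

2


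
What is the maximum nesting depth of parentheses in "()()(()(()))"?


Input: "()()(()(()))"
Tracking depth:
  Position 0 '(': depth becomes 1
  Position 1 ')': depth becomes 0
  Position 2 '(': depth becomes 1
  Position 3 ')': depth becomes 0
  Position 4 '(': depth becomes 1
  Position 5 '(': depth becomes 2
  Position 6 ')': depth becomes 1
  Position 7 '(': depth becomes 2
  Position 8 '(': depth becomes 3
  Position 9 ')': depth becomes 2
  Position 10 ')': depth becomes 1
  Position 11 ')': depth becomes 0
Maximum depth reached: 3

3


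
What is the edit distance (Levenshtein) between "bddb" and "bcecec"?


Computing edit distance: "bddb" -> "bcecec"
DP table:
           b    c    e    c    e    c
      0    1    2    3    4    5    6
  b   1    0    1    2    3    4    5
  d   2    1    1    2    3    4    5
  d   3    2    2    2    3    4    5
  b   4    3    3    3    3    4    5
Edit distance = dp[4][6] = 5

5


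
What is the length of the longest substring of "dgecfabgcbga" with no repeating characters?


Input: "dgecfabgcbga"
Sliding window (track last position of each char):
  Position 0 ('d'): window [0,0] length 1 -- new best
  Position 1 ('g'): window [0,1] length 2 -- new best
  Position 2 ('e'): window [0,2] length 3 -- new best
  Position 3 ('c'): window [0,3] length 4 -- new best
  Position 4 ('f'): window [0,4] length 5 -- new best
  Position 5 ('a'): window [0,5] length 6 -- new best
  Position 6 ('b'): window [0,6] length 7 -- new best
  Position 7 ('g'): repeat (last at 1), move window start to 2
  Position 7 ('g'): window [2,7] length 6
  Position 8 ('c'): repeat (last at 3), move window start to 4
  Position 8 ('c'): window [4,8] length 5
  Position 9 ('b'): repeat (last at 6), move window start to 7
  Position 9 ('b'): window [7,9] length 3
  Position 10 ('g'): repeat (last at 7), move window start to 8
  Position 10 ('g'): window [8,10] length 3
  Position 11 ('a'): window [8,11] length 4
Longest substring with no repeats: "dgecfab" with length 7

7


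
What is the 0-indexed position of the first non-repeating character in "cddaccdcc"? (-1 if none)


Input: cddaccdcc
Character frequencies:
  'a': 1
  'c': 5
  'd': 3
Scanning left to right for freq == 1:
  Position 0 ('c'): freq=5, skip
  Position 1 ('d'): freq=3, skip
  Position 2 ('d'): freq=3, skip
  Position 3 ('a'): unique! => answer = 3

3


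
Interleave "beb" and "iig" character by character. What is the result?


Interleaving "beb" and "iig":
  Position 0: 'b' from first, 'i' from second => "bi"
  Position 1: 'e' from first, 'i' from second => "ei"
  Position 2: 'b' from first, 'g' from second => "bg"
Result: bieibg

bieibg


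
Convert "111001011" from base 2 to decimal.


Input: "111001011" in base 2
Positional expansion:
  Digit '1' (value 1) x 2^8 = 256
  Digit '1' (value 1) x 2^7 = 128
  Digit '1' (value 1) x 2^6 = 64
  Digit '0' (value 0) x 2^5 = 0
  Digit '0' (value 0) x 2^4 = 0
  Digit '1' (value 1) x 2^3 = 8
  Digit '0' (value 0) x 2^2 = 0
  Digit '1' (value 1) x 2^1 = 2
  Digit '1' (value 1) x 2^0 = 1
Sum = 459

459


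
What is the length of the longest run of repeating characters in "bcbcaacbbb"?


Input: "bcbcaacbbb"
Scanning for longest run:
  Position 1 ('c'): new char, reset run to 1
  Position 2 ('b'): new char, reset run to 1
  Position 3 ('c'): new char, reset run to 1
  Position 4 ('a'): new char, reset run to 1
  Position 5 ('a'): continues run of 'a', length=2
  Position 6 ('c'): new char, reset run to 1
  Position 7 ('b'): new char, reset run to 1
  Position 8 ('b'): continues run of 'b', length=2
  Position 9 ('b'): continues run of 'b', length=3
Longest run: 'b' with length 3

3


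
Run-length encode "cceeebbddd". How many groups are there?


Input: cceeebbddd
Scanning for consecutive runs:
  Group 1: 'c' x 2 (positions 0-1)
  Group 2: 'e' x 3 (positions 2-4)
  Group 3: 'b' x 2 (positions 5-6)
  Group 4: 'd' x 3 (positions 7-9)
Total groups: 4

4


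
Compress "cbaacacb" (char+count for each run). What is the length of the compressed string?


Input: cbaacacb
Runs:
  'c' x 1 => "c1"
  'b' x 1 => "b1"
  'a' x 2 => "a2"
  'c' x 1 => "c1"
  'a' x 1 => "a1"
  'c' x 1 => "c1"
  'b' x 1 => "b1"
Compressed: "c1b1a2c1a1c1b1"
Compressed length: 14

14


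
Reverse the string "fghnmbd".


Input: fghnmbd
Reading characters right to left:
  Position 6: 'd'
  Position 5: 'b'
  Position 4: 'm'
  Position 3: 'n'
  Position 2: 'h'
  Position 1: 'g'
  Position 0: 'f'
Reversed: dbmnhgf

dbmnhgf


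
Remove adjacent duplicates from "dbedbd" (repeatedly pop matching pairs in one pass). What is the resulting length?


Input: dbedbd
Stack-based adjacent duplicate removal:
  Read 'd': push. Stack: d
  Read 'b': push. Stack: db
  Read 'e': push. Stack: dbe
  Read 'd': push. Stack: dbed
  Read 'b': push. Stack: dbedb
  Read 'd': push. Stack: dbedbd
Final stack: "dbedbd" (length 6)

6


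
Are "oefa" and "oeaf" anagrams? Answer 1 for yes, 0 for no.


Strings: "oefa", "oeaf"
Sorted first:  aefo
Sorted second: aefo
Sorted forms match => anagrams

1


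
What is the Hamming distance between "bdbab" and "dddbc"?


Comparing "bdbab" and "dddbc" position by position:
  Position 0: 'b' vs 'd' => differ
  Position 1: 'd' vs 'd' => same
  Position 2: 'b' vs 'd' => differ
  Position 3: 'a' vs 'b' => differ
  Position 4: 'b' vs 'c' => differ
Total differences (Hamming distance): 4

4


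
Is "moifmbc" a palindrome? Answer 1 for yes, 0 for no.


Input: moifmbc
Reversed: cbmfiom
  Compare pos 0 ('m') with pos 6 ('c'): MISMATCH
  Compare pos 1 ('o') with pos 5 ('b'): MISMATCH
  Compare pos 2 ('i') with pos 4 ('m'): MISMATCH
Result: not a palindrome

0


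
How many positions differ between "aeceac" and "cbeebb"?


Comparing "aeceac" and "cbeebb" position by position:
  Position 0: 'a' vs 'c' => DIFFER
  Position 1: 'e' vs 'b' => DIFFER
  Position 2: 'c' vs 'e' => DIFFER
  Position 3: 'e' vs 'e' => same
  Position 4: 'a' vs 'b' => DIFFER
  Position 5: 'c' vs 'b' => DIFFER
Positions that differ: 5

5


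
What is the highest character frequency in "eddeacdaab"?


Input: eddeacdaab
Character counts:
  'a': 3
  'b': 1
  'c': 1
  'd': 3
  'e': 2
Maximum frequency: 3

3


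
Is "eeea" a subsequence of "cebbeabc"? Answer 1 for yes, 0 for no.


Check if "eeea" is a subsequence of "cebbeabc"
Greedy scan:
  Position 0 ('c'): no match needed
  Position 1 ('e'): matches sub[0] = 'e'
  Position 2 ('b'): no match needed
  Position 3 ('b'): no match needed
  Position 4 ('e'): matches sub[1] = 'e'
  Position 5 ('a'): no match needed
  Position 6 ('b'): no match needed
  Position 7 ('c'): no match needed
Only matched 2/4 characters => not a subsequence

0


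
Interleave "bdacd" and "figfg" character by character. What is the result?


Interleaving "bdacd" and "figfg":
  Position 0: 'b' from first, 'f' from second => "bf"
  Position 1: 'd' from first, 'i' from second => "di"
  Position 2: 'a' from first, 'g' from second => "ag"
  Position 3: 'c' from first, 'f' from second => "cf"
  Position 4: 'd' from first, 'g' from second => "dg"
Result: bfdiagcfdg

bfdiagcfdg


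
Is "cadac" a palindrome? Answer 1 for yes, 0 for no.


Input: cadac
Reversed: cadac
  Compare pos 0 ('c') with pos 4 ('c'): match
  Compare pos 1 ('a') with pos 3 ('a'): match
Result: palindrome

1


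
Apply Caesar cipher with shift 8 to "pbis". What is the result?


Caesar cipher: shift "pbis" by 8
  'p' (pos 15) + 8 = pos 23 = 'x'
  'b' (pos 1) + 8 = pos 9 = 'j'
  'i' (pos 8) + 8 = pos 16 = 'q'
  's' (pos 18) + 8 = pos 0 = 'a'
Result: xjqa

xjqa


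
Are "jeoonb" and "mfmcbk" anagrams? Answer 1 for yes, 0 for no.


Strings: "jeoonb", "mfmcbk"
Sorted first:  bejnoo
Sorted second: bcfkmm
Differ at position 1: 'e' vs 'c' => not anagrams

0


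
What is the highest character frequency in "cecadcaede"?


Input: cecadcaede
Character counts:
  'a': 2
  'c': 3
  'd': 2
  'e': 3
Maximum frequency: 3

3


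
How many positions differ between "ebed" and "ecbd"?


Comparing "ebed" and "ecbd" position by position:
  Position 0: 'e' vs 'e' => same
  Position 1: 'b' vs 'c' => DIFFER
  Position 2: 'e' vs 'b' => DIFFER
  Position 3: 'd' vs 'd' => same
Positions that differ: 2

2


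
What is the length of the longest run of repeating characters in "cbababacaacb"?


Input: "cbababacaacb"
Scanning for longest run:
  Position 1 ('b'): new char, reset run to 1
  Position 2 ('a'): new char, reset run to 1
  Position 3 ('b'): new char, reset run to 1
  Position 4 ('a'): new char, reset run to 1
  Position 5 ('b'): new char, reset run to 1
  Position 6 ('a'): new char, reset run to 1
  Position 7 ('c'): new char, reset run to 1
  Position 8 ('a'): new char, reset run to 1
  Position 9 ('a'): continues run of 'a', length=2
  Position 10 ('c'): new char, reset run to 1
  Position 11 ('b'): new char, reset run to 1
Longest run: 'a' with length 2

2


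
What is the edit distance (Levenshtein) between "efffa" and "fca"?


Computing edit distance: "efffa" -> "fca"
DP table:
           f    c    a
      0    1    2    3
  e   1    1    2    3
  f   2    1    2    3
  f   3    2    2    3
  f   4    3    3    3
  a   5    4    4    3
Edit distance = dp[5][3] = 3

3


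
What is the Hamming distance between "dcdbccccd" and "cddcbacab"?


Comparing "dcdbccccd" and "cddcbacab" position by position:
  Position 0: 'd' vs 'c' => differ
  Position 1: 'c' vs 'd' => differ
  Position 2: 'd' vs 'd' => same
  Position 3: 'b' vs 'c' => differ
  Position 4: 'c' vs 'b' => differ
  Position 5: 'c' vs 'a' => differ
  Position 6: 'c' vs 'c' => same
  Position 7: 'c' vs 'a' => differ
  Position 8: 'd' vs 'b' => differ
Total differences (Hamming distance): 7

7


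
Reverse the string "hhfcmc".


Input: hhfcmc
Reading characters right to left:
  Position 5: 'c'
  Position 4: 'm'
  Position 3: 'c'
  Position 2: 'f'
  Position 1: 'h'
  Position 0: 'h'
Reversed: cmcfhh

cmcfhh


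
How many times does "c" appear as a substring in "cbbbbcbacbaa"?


Searching for "c" in "cbbbbcbacbaa"
Scanning each position:
  Position 0: "c" => MATCH
  Position 1: "b" => no
  Position 2: "b" => no
  Position 3: "b" => no
  Position 4: "b" => no
  Position 5: "c" => MATCH
  Position 6: "b" => no
  Position 7: "a" => no
  Position 8: "c" => MATCH
  Position 9: "b" => no
  Position 10: "a" => no
  Position 11: "a" => no
Total occurrences: 3

3


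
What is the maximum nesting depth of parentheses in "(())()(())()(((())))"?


Input: "(())()(())()(((())))"
Tracking depth:
  Position 0 '(': depth becomes 1
  Position 1 '(': depth becomes 2
  Position 2 ')': depth becomes 1
  Position 3 ')': depth becomes 0
  Position 4 '(': depth becomes 1
  Position 5 ')': depth becomes 0
  Position 6 '(': depth becomes 1
  Position 7 '(': depth becomes 2
  Position 8 ')': depth becomes 1
  Position 9 ')': depth becomes 0
  Position 10 '(': depth becomes 1
  Position 11 ')': depth becomes 0
  Position 12 '(': depth becomes 1
  Position 13 '(': depth becomes 2
  Position 14 '(': depth becomes 3
  Position 15 '(': depth becomes 4
  Position 16 ')': depth becomes 3
  Position 17 ')': depth becomes 2
  Position 18 ')': depth becomes 1
  Position 19 ')': depth becomes 0
Maximum depth reached: 4

4


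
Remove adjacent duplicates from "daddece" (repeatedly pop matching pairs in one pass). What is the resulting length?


Input: daddece
Stack-based adjacent duplicate removal:
  Read 'd': push. Stack: d
  Read 'a': push. Stack: da
  Read 'd': push. Stack: dad
  Read 'd': matches stack top 'd' => pop. Stack: da
  Read 'e': push. Stack: dae
  Read 'c': push. Stack: daec
  Read 'e': push. Stack: daece
Final stack: "daece" (length 5)

5


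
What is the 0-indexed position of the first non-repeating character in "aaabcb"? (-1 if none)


Input: aaabcb
Character frequencies:
  'a': 3
  'b': 2
  'c': 1
Scanning left to right for freq == 1:
  Position 0 ('a'): freq=3, skip
  Position 1 ('a'): freq=3, skip
  Position 2 ('a'): freq=3, skip
  Position 3 ('b'): freq=2, skip
  Position 4 ('c'): unique! => answer = 4

4


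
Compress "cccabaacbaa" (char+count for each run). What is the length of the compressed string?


Input: cccabaacbaa
Runs:
  'c' x 3 => "c3"
  'a' x 1 => "a1"
  'b' x 1 => "b1"
  'a' x 2 => "a2"
  'c' x 1 => "c1"
  'b' x 1 => "b1"
  'a' x 2 => "a2"
Compressed: "c3a1b1a2c1b1a2"
Compressed length: 14

14


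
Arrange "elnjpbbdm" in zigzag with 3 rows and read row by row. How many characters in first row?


Zigzag "elnjpbbdm" into 3 rows:
Placing characters:
  'e' => row 0
  'l' => row 1
  'n' => row 2
  'j' => row 1
  'p' => row 0
  'b' => row 1
  'b' => row 2
  'd' => row 1
  'm' => row 0
Rows:
  Row 0: "epm"
  Row 1: "ljbd"
  Row 2: "nb"
First row length: 3

3


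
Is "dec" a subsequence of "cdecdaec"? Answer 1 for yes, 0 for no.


Check if "dec" is a subsequence of "cdecdaec"
Greedy scan:
  Position 0 ('c'): no match needed
  Position 1 ('d'): matches sub[0] = 'd'
  Position 2 ('e'): matches sub[1] = 'e'
  Position 3 ('c'): matches sub[2] = 'c'
  Position 4 ('d'): no match needed
  Position 5 ('a'): no match needed
  Position 6 ('e'): no match needed
  Position 7 ('c'): no match needed
All 3 characters matched => is a subsequence

1


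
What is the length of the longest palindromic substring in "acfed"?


Input: "acfed"
Checking substrings for palindromes:
  No multi-char palindromic substrings found
Longest palindromic substring: "a" with length 1

1


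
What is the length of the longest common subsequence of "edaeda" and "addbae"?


LCS of "edaeda" and "addbae"
DP table:
           a    d    d    b    a    e
      0    0    0    0    0    0    0
  e   0    0    0    0    0    0    1
  d   0    0    1    1    1    1    1
  a   0    1    1    1    1    2    2
  e   0    1    1    1    1    2    3
  d   0    1    2    2    2    2    3
  a   0    1    2    2    2    3    3
LCS length = dp[6][6] = 3

3


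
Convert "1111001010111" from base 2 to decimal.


Input: "1111001010111" in base 2
Positional expansion:
  Digit '1' (value 1) x 2^12 = 4096
  Digit '1' (value 1) x 2^11 = 2048
  Digit '1' (value 1) x 2^10 = 1024
  Digit '1' (value 1) x 2^9 = 512
  Digit '0' (value 0) x 2^8 = 0
  Digit '0' (value 0) x 2^7 = 0
  Digit '1' (value 1) x 2^6 = 64
  Digit '0' (value 0) x 2^5 = 0
  Digit '1' (value 1) x 2^4 = 16
  Digit '0' (value 0) x 2^3 = 0
  Digit '1' (value 1) x 2^2 = 4
  Digit '1' (value 1) x 2^1 = 2
  Digit '1' (value 1) x 2^0 = 1
Sum = 7767

7767


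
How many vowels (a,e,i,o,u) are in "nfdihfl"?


Input: nfdihfl
Checking each character:
  'n' at position 0: consonant
  'f' at position 1: consonant
  'd' at position 2: consonant
  'i' at position 3: vowel (running total: 1)
  'h' at position 4: consonant
  'f' at position 5: consonant
  'l' at position 6: consonant
Total vowels: 1

1


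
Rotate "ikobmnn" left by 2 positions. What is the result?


Input: "ikobmnn", rotate left by 2
First 2 characters: "ik"
Remaining characters: "obmnn"
Concatenate remaining + first: "obmnn" + "ik" = "obmnnik"

obmnnik


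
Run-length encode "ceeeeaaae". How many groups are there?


Input: ceeeeaaae
Scanning for consecutive runs:
  Group 1: 'c' x 1 (positions 0-0)
  Group 2: 'e' x 4 (positions 1-4)
  Group 3: 'a' x 3 (positions 5-7)
  Group 4: 'e' x 1 (positions 8-8)
Total groups: 4

4


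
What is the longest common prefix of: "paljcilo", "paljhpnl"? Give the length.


Words: paljcilo, paljhpnl
  Position 0: all 'p' => match
  Position 1: all 'a' => match
  Position 2: all 'l' => match
  Position 3: all 'j' => match
  Position 4: ('c', 'h') => mismatch, stop
LCP = "palj" (length 4)

4


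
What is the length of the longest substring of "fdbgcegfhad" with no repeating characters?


Input: "fdbgcegfhad"
Sliding window (track last position of each char):
  Position 0 ('f'): window [0,0] length 1 -- new best
  Position 1 ('d'): window [0,1] length 2 -- new best
  Position 2 ('b'): window [0,2] length 3 -- new best
  Position 3 ('g'): window [0,3] length 4 -- new best
  Position 4 ('c'): window [0,4] length 5 -- new best
  Position 5 ('e'): window [0,5] length 6 -- new best
  Position 6 ('g'): repeat (last at 3), move window start to 4
  Position 6 ('g'): window [4,6] length 3
  Position 7 ('f'): window [4,7] length 4
  Position 8 ('h'): window [4,8] length 5
  Position 9 ('a'): window [4,9] length 6
  Position 10 ('d'): window [4,10] length 7 -- new best
Longest substring with no repeats: "cegfhad" with length 7

7


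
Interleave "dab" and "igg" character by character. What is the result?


Interleaving "dab" and "igg":
  Position 0: 'd' from first, 'i' from second => "di"
  Position 1: 'a' from first, 'g' from second => "ag"
  Position 2: 'b' from first, 'g' from second => "bg"
Result: diagbg

diagbg


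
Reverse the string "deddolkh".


Input: deddolkh
Reading characters right to left:
  Position 7: 'h'
  Position 6: 'k'
  Position 5: 'l'
  Position 4: 'o'
  Position 3: 'd'
  Position 2: 'd'
  Position 1: 'e'
  Position 0: 'd'
Reversed: hklodded

hklodded


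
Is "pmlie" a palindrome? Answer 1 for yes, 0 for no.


Input: pmlie
Reversed: eilmp
  Compare pos 0 ('p') with pos 4 ('e'): MISMATCH
  Compare pos 1 ('m') with pos 3 ('i'): MISMATCH
Result: not a palindrome

0


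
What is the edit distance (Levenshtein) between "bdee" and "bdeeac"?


Computing edit distance: "bdee" -> "bdeeac"
DP table:
           b    d    e    e    a    c
      0    1    2    3    4    5    6
  b   1    0    1    2    3    4    5
  d   2    1    0    1    2    3    4
  e   3    2    1    0    1    2    3
  e   4    3    2    1    0    1    2
Edit distance = dp[4][6] = 2

2


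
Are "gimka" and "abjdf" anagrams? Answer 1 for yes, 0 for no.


Strings: "gimka", "abjdf"
Sorted first:  agikm
Sorted second: abdfj
Differ at position 1: 'g' vs 'b' => not anagrams

0


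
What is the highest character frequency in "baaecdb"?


Input: baaecdb
Character counts:
  'a': 2
  'b': 2
  'c': 1
  'd': 1
  'e': 1
Maximum frequency: 2

2


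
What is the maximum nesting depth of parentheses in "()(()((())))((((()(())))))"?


Input: "()(()((())))((((()(())))))"
Tracking depth:
  Position 0 '(': depth becomes 1
  Position 1 ')': depth becomes 0
  Position 2 '(': depth becomes 1
  Position 3 '(': depth becomes 2
  Position 4 ')': depth becomes 1
  Position 5 '(': depth becomes 2
  Position 6 '(': depth becomes 3
  Position 7 '(': depth becomes 4
  Position 8 ')': depth becomes 3
  Position 9 ')': depth becomes 2
  Position 10 ')': depth becomes 1
  Position 11 ')': depth becomes 0
  Position 12 '(': depth becomes 1
  Position 13 '(': depth becomes 2
  Position 14 '(': depth becomes 3
  Position 15 '(': depth becomes 4
  Position 16 '(': depth becomes 5
  Position 17 ')': depth becomes 4
  Position 18 '(': depth becomes 5
  Position 19 '(': depth becomes 6
  Position 20 ')': depth becomes 5
  Position 21 ')': depth becomes 4
  Position 22 ')': depth becomes 3
  Position 23 ')': depth becomes 2
  Position 24 ')': depth becomes 1
  Position 25 ')': depth becomes 0
Maximum depth reached: 6

6


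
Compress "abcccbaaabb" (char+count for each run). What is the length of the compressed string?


Input: abcccbaaabb
Runs:
  'a' x 1 => "a1"
  'b' x 1 => "b1"
  'c' x 3 => "c3"
  'b' x 1 => "b1"
  'a' x 3 => "a3"
  'b' x 2 => "b2"
Compressed: "a1b1c3b1a3b2"
Compressed length: 12

12


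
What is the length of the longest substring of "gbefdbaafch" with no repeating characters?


Input: "gbefdbaafch"
Sliding window (track last position of each char):
  Position 0 ('g'): window [0,0] length 1 -- new best
  Position 1 ('b'): window [0,1] length 2 -- new best
  Position 2 ('e'): window [0,2] length 3 -- new best
  Position 3 ('f'): window [0,3] length 4 -- new best
  Position 4 ('d'): window [0,4] length 5 -- new best
  Position 5 ('b'): repeat (last at 1), move window start to 2
  Position 5 ('b'): window [2,5] length 4
  Position 6 ('a'): window [2,6] length 5
  Position 7 ('a'): repeat (last at 6), move window start to 7
  Position 7 ('a'): window [7,7] length 1
  Position 8 ('f'): window [7,8] length 2
  Position 9 ('c'): window [7,9] length 3
  Position 10 ('h'): window [7,10] length 4
Longest substring with no repeats: "gbefd" with length 5

5


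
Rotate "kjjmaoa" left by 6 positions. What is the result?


Input: "kjjmaoa", rotate left by 6
First 6 characters: "kjjmao"
Remaining characters: "a"
Concatenate remaining + first: "a" + "kjjmao" = "akjjmao"

akjjmao


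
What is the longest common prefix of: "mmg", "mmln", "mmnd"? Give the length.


Words: mmg, mmln, mmnd
  Position 0: all 'm' => match
  Position 1: all 'm' => match
  Position 2: ('g', 'l', 'n') => mismatch, stop
LCP = "mm" (length 2)

2


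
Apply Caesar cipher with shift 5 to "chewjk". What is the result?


Caesar cipher: shift "chewjk" by 5
  'c' (pos 2) + 5 = pos 7 = 'h'
  'h' (pos 7) + 5 = pos 12 = 'm'
  'e' (pos 4) + 5 = pos 9 = 'j'
  'w' (pos 22) + 5 = pos 1 = 'b'
  'j' (pos 9) + 5 = pos 14 = 'o'
  'k' (pos 10) + 5 = pos 15 = 'p'
Result: hmjbop

hmjbop


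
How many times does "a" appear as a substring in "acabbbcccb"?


Searching for "a" in "acabbbcccb"
Scanning each position:
  Position 0: "a" => MATCH
  Position 1: "c" => no
  Position 2: "a" => MATCH
  Position 3: "b" => no
  Position 4: "b" => no
  Position 5: "b" => no
  Position 6: "c" => no
  Position 7: "c" => no
  Position 8: "c" => no
  Position 9: "b" => no
Total occurrences: 2

2


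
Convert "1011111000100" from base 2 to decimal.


Input: "1011111000100" in base 2
Positional expansion:
  Digit '1' (value 1) x 2^12 = 4096
  Digit '0' (value 0) x 2^11 = 0
  Digit '1' (value 1) x 2^10 = 1024
  Digit '1' (value 1) x 2^9 = 512
  Digit '1' (value 1) x 2^8 = 256
  Digit '1' (value 1) x 2^7 = 128
  Digit '1' (value 1) x 2^6 = 64
  Digit '0' (value 0) x 2^5 = 0
  Digit '0' (value 0) x 2^4 = 0
  Digit '0' (value 0) x 2^3 = 0
  Digit '1' (value 1) x 2^2 = 4
  Digit '0' (value 0) x 2^1 = 0
  Digit '0' (value 0) x 2^0 = 0
Sum = 6084

6084


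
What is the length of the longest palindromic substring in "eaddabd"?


Input: "eaddabd"
Checking substrings for palindromes:
  [1:5] "adda" (len 4) => palindrome
  [2:4] "dd" (len 2) => palindrome
Longest palindromic substring: "adda" with length 4

4


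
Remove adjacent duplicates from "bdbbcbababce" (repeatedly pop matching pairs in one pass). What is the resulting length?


Input: bdbbcbababce
Stack-based adjacent duplicate removal:
  Read 'b': push. Stack: b
  Read 'd': push. Stack: bd
  Read 'b': push. Stack: bdb
  Read 'b': matches stack top 'b' => pop. Stack: bd
  Read 'c': push. Stack: bdc
  Read 'b': push. Stack: bdcb
  Read 'a': push. Stack: bdcba
  Read 'b': push. Stack: bdcbab
  Read 'a': push. Stack: bdcbaba
  Read 'b': push. Stack: bdcbabab
  Read 'c': push. Stack: bdcbababc
  Read 'e': push. Stack: bdcbababce
Final stack: "bdcbababce" (length 10)

10


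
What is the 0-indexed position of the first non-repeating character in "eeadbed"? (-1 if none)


Input: eeadbed
Character frequencies:
  'a': 1
  'b': 1
  'd': 2
  'e': 3
Scanning left to right for freq == 1:
  Position 0 ('e'): freq=3, skip
  Position 1 ('e'): freq=3, skip
  Position 2 ('a'): unique! => answer = 2

2


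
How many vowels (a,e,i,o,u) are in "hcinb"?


Input: hcinb
Checking each character:
  'h' at position 0: consonant
  'c' at position 1: consonant
  'i' at position 2: vowel (running total: 1)
  'n' at position 3: consonant
  'b' at position 4: consonant
Total vowels: 1

1


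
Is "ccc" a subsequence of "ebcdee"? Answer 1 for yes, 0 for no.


Check if "ccc" is a subsequence of "ebcdee"
Greedy scan:
  Position 0 ('e'): no match needed
  Position 1 ('b'): no match needed
  Position 2 ('c'): matches sub[0] = 'c'
  Position 3 ('d'): no match needed
  Position 4 ('e'): no match needed
  Position 5 ('e'): no match needed
Only matched 1/3 characters => not a subsequence

0


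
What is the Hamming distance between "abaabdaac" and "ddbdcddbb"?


Comparing "abaabdaac" and "ddbdcddbb" position by position:
  Position 0: 'a' vs 'd' => differ
  Position 1: 'b' vs 'd' => differ
  Position 2: 'a' vs 'b' => differ
  Position 3: 'a' vs 'd' => differ
  Position 4: 'b' vs 'c' => differ
  Position 5: 'd' vs 'd' => same
  Position 6: 'a' vs 'd' => differ
  Position 7: 'a' vs 'b' => differ
  Position 8: 'c' vs 'b' => differ
Total differences (Hamming distance): 8

8


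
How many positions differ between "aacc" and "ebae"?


Comparing "aacc" and "ebae" position by position:
  Position 0: 'a' vs 'e' => DIFFER
  Position 1: 'a' vs 'b' => DIFFER
  Position 2: 'c' vs 'a' => DIFFER
  Position 3: 'c' vs 'e' => DIFFER
Positions that differ: 4

4


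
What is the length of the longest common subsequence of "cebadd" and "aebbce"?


LCS of "cebadd" and "aebbce"
DP table:
           a    e    b    b    c    e
      0    0    0    0    0    0    0
  c   0    0    0    0    0    1    1
  e   0    0    1    1    1    1    2
  b   0    0    1    2    2    2    2
  a   0    1    1    2    2    2    2
  d   0    1    1    2    2    2    2
  d   0    1    1    2    2    2    2
LCS length = dp[6][6] = 2

2


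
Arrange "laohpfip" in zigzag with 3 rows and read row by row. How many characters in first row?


Zigzag "laohpfip" into 3 rows:
Placing characters:
  'l' => row 0
  'a' => row 1
  'o' => row 2
  'h' => row 1
  'p' => row 0
  'f' => row 1
  'i' => row 2
  'p' => row 1
Rows:
  Row 0: "lp"
  Row 1: "ahfp"
  Row 2: "oi"
First row length: 2

2


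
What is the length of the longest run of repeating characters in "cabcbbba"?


Input: "cabcbbba"
Scanning for longest run:
  Position 1 ('a'): new char, reset run to 1
  Position 2 ('b'): new char, reset run to 1
  Position 3 ('c'): new char, reset run to 1
  Position 4 ('b'): new char, reset run to 1
  Position 5 ('b'): continues run of 'b', length=2
  Position 6 ('b'): continues run of 'b', length=3
  Position 7 ('a'): new char, reset run to 1
Longest run: 'b' with length 3

3


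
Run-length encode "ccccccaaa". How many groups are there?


Input: ccccccaaa
Scanning for consecutive runs:
  Group 1: 'c' x 6 (positions 0-5)
  Group 2: 'a' x 3 (positions 6-8)
Total groups: 2

2


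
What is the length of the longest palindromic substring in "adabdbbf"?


Input: "adabdbbf"
Checking substrings for palindromes:
  [0:3] "ada" (len 3) => palindrome
  [3:6] "bdb" (len 3) => palindrome
  [5:7] "bb" (len 2) => palindrome
Longest palindromic substring: "ada" with length 3

3


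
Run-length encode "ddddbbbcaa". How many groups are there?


Input: ddddbbbcaa
Scanning for consecutive runs:
  Group 1: 'd' x 4 (positions 0-3)
  Group 2: 'b' x 3 (positions 4-6)
  Group 3: 'c' x 1 (positions 7-7)
  Group 4: 'a' x 2 (positions 8-9)
Total groups: 4

4


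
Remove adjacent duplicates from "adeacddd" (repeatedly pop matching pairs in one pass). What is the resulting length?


Input: adeacddd
Stack-based adjacent duplicate removal:
  Read 'a': push. Stack: a
  Read 'd': push. Stack: ad
  Read 'e': push. Stack: ade
  Read 'a': push. Stack: adea
  Read 'c': push. Stack: adeac
  Read 'd': push. Stack: adeacd
  Read 'd': matches stack top 'd' => pop. Stack: adeac
  Read 'd': push. Stack: adeacd
Final stack: "adeacd" (length 6)

6


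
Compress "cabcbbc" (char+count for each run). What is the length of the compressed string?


Input: cabcbbc
Runs:
  'c' x 1 => "c1"
  'a' x 1 => "a1"
  'b' x 1 => "b1"
  'c' x 1 => "c1"
  'b' x 2 => "b2"
  'c' x 1 => "c1"
Compressed: "c1a1b1c1b2c1"
Compressed length: 12

12


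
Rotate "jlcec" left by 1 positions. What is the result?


Input: "jlcec", rotate left by 1
First 1 characters: "j"
Remaining characters: "lcec"
Concatenate remaining + first: "lcec" + "j" = "lcecj"

lcecj


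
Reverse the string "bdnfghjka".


Input: bdnfghjka
Reading characters right to left:
  Position 8: 'a'
  Position 7: 'k'
  Position 6: 'j'
  Position 5: 'h'
  Position 4: 'g'
  Position 3: 'f'
  Position 2: 'n'
  Position 1: 'd'
  Position 0: 'b'
Reversed: akjhgfndb

akjhgfndb


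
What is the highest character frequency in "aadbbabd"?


Input: aadbbabd
Character counts:
  'a': 3
  'b': 3
  'd': 2
Maximum frequency: 3

3


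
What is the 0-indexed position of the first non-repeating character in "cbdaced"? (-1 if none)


Input: cbdaced
Character frequencies:
  'a': 1
  'b': 1
  'c': 2
  'd': 2
  'e': 1
Scanning left to right for freq == 1:
  Position 0 ('c'): freq=2, skip
  Position 1 ('b'): unique! => answer = 1

1


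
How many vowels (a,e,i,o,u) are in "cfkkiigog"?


Input: cfkkiigog
Checking each character:
  'c' at position 0: consonant
  'f' at position 1: consonant
  'k' at position 2: consonant
  'k' at position 3: consonant
  'i' at position 4: vowel (running total: 1)
  'i' at position 5: vowel (running total: 2)
  'g' at position 6: consonant
  'o' at position 7: vowel (running total: 3)
  'g' at position 8: consonant
Total vowels: 3

3


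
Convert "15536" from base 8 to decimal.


Input: "15536" in base 8
Positional expansion:
  Digit '1' (value 1) x 8^4 = 4096
  Digit '5' (value 5) x 8^3 = 2560
  Digit '5' (value 5) x 8^2 = 320
  Digit '3' (value 3) x 8^1 = 24
  Digit '6' (value 6) x 8^0 = 6
Sum = 7006

7006


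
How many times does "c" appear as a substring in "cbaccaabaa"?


Searching for "c" in "cbaccaabaa"
Scanning each position:
  Position 0: "c" => MATCH
  Position 1: "b" => no
  Position 2: "a" => no
  Position 3: "c" => MATCH
  Position 4: "c" => MATCH
  Position 5: "a" => no
  Position 6: "a" => no
  Position 7: "b" => no
  Position 8: "a" => no
  Position 9: "a" => no
Total occurrences: 3

3


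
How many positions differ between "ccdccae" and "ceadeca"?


Comparing "ccdccae" and "ceadeca" position by position:
  Position 0: 'c' vs 'c' => same
  Position 1: 'c' vs 'e' => DIFFER
  Position 2: 'd' vs 'a' => DIFFER
  Position 3: 'c' vs 'd' => DIFFER
  Position 4: 'c' vs 'e' => DIFFER
  Position 5: 'a' vs 'c' => DIFFER
  Position 6: 'e' vs 'a' => DIFFER
Positions that differ: 6

6


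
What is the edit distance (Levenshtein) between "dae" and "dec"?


Computing edit distance: "dae" -> "dec"
DP table:
           d    e    c
      0    1    2    3
  d   1    0    1    2
  a   2    1    1    2
  e   3    2    1    2
Edit distance = dp[3][3] = 2

2


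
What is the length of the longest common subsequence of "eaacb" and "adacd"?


LCS of "eaacb" and "adacd"
DP table:
           a    d    a    c    d
      0    0    0    0    0    0
  e   0    0    0    0    0    0
  a   0    1    1    1    1    1
  a   0    1    1    2    2    2
  c   0    1    1    2    3    3
  b   0    1    1    2    3    3
LCS length = dp[5][5] = 3

3


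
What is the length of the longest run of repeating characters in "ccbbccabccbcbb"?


Input: "ccbbccabccbcbb"
Scanning for longest run:
  Position 1 ('c'): continues run of 'c', length=2
  Position 2 ('b'): new char, reset run to 1
  Position 3 ('b'): continues run of 'b', length=2
  Position 4 ('c'): new char, reset run to 1
  Position 5 ('c'): continues run of 'c', length=2
  Position 6 ('a'): new char, reset run to 1
  Position 7 ('b'): new char, reset run to 1
  Position 8 ('c'): new char, reset run to 1
  Position 9 ('c'): continues run of 'c', length=2
  Position 10 ('b'): new char, reset run to 1
  Position 11 ('c'): new char, reset run to 1
  Position 12 ('b'): new char, reset run to 1
  Position 13 ('b'): continues run of 'b', length=2
Longest run: 'c' with length 2

2


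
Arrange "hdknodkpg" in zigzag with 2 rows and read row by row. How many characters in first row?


Zigzag "hdknodkpg" into 2 rows:
Placing characters:
  'h' => row 0
  'd' => row 1
  'k' => row 0
  'n' => row 1
  'o' => row 0
  'd' => row 1
  'k' => row 0
  'p' => row 1
  'g' => row 0
Rows:
  Row 0: "hkokg"
  Row 1: "dndp"
First row length: 5

5


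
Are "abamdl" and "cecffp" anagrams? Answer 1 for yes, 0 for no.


Strings: "abamdl", "cecffp"
Sorted first:  aabdlm
Sorted second: cceffp
Differ at position 0: 'a' vs 'c' => not anagrams

0


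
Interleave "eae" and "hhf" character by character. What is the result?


Interleaving "eae" and "hhf":
  Position 0: 'e' from first, 'h' from second => "eh"
  Position 1: 'a' from first, 'h' from second => "ah"
  Position 2: 'e' from first, 'f' from second => "ef"
Result: ehahef

ehahef


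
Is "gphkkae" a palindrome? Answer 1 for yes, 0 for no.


Input: gphkkae
Reversed: eakkhpg
  Compare pos 0 ('g') with pos 6 ('e'): MISMATCH
  Compare pos 1 ('p') with pos 5 ('a'): MISMATCH
  Compare pos 2 ('h') with pos 4 ('k'): MISMATCH
Result: not a palindrome

0


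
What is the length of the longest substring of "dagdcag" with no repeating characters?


Input: "dagdcag"
Sliding window (track last position of each char):
  Position 0 ('d'): window [0,0] length 1 -- new best
  Position 1 ('a'): window [0,1] length 2 -- new best
  Position 2 ('g'): window [0,2] length 3 -- new best
  Position 3 ('d'): repeat (last at 0), move window start to 1
  Position 3 ('d'): window [1,3] length 3
  Position 4 ('c'): window [1,4] length 4 -- new best
  Position 5 ('a'): repeat (last at 1), move window start to 2
  Position 5 ('a'): window [2,5] length 4
  Position 6 ('g'): repeat (last at 2), move window start to 3
  Position 6 ('g'): window [3,6] length 4
Longest substring with no repeats: "agdc" with length 4

4


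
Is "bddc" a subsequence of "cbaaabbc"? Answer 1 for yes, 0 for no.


Check if "bddc" is a subsequence of "cbaaabbc"
Greedy scan:
  Position 0 ('c'): no match needed
  Position 1 ('b'): matches sub[0] = 'b'
  Position 2 ('a'): no match needed
  Position 3 ('a'): no match needed
  Position 4 ('a'): no match needed
  Position 5 ('b'): no match needed
  Position 6 ('b'): no match needed
  Position 7 ('c'): no match needed
Only matched 1/4 characters => not a subsequence

0


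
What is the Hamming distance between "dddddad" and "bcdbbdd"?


Comparing "dddddad" and "bcdbbdd" position by position:
  Position 0: 'd' vs 'b' => differ
  Position 1: 'd' vs 'c' => differ
  Position 2: 'd' vs 'd' => same
  Position 3: 'd' vs 'b' => differ
  Position 4: 'd' vs 'b' => differ
  Position 5: 'a' vs 'd' => differ
  Position 6: 'd' vs 'd' => same
Total differences (Hamming distance): 5

5


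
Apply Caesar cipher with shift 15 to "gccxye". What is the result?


Caesar cipher: shift "gccxye" by 15
  'g' (pos 6) + 15 = pos 21 = 'v'
  'c' (pos 2) + 15 = pos 17 = 'r'
  'c' (pos 2) + 15 = pos 17 = 'r'
  'x' (pos 23) + 15 = pos 12 = 'm'
  'y' (pos 24) + 15 = pos 13 = 'n'
  'e' (pos 4) + 15 = pos 19 = 't'
Result: vrrmnt

vrrmnt


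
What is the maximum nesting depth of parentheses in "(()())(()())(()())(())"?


Input: "(()())(()())(()())(())"
Tracking depth:
  Position 0 '(': depth becomes 1
  Position 1 '(': depth becomes 2
  Position 2 ')': depth becomes 1
  Position 3 '(': depth becomes 2
  Position 4 ')': depth becomes 1
  Position 5 ')': depth becomes 0
  Position 6 '(': depth becomes 1
  Position 7 '(': depth becomes 2
  Position 8 ')': depth becomes 1
  Position 9 '(': depth becomes 2
  Position 10 ')': depth becomes 1
  Position 11 ')': depth becomes 0
  Position 12 '(': depth becomes 1
  Position 13 '(': depth becomes 2
  Position 14 ')': depth becomes 1
  Position 15 '(': depth becomes 2
  Position 16 ')': depth becomes 1
  Position 17 ')': depth becomes 0
  Position 18 '(': depth becomes 1
  Position 19 '(': depth becomes 2
  Position 20 ')': depth becomes 1
  Position 21 ')': depth becomes 0
Maximum depth reached: 2

2


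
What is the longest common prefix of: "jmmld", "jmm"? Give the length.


Words: jmmld, jmm
  Position 0: all 'j' => match
  Position 1: all 'm' => match
  Position 2: all 'm' => match
LCP = "jmm" (length 3)

3


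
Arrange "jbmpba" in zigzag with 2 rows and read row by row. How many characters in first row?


Zigzag "jbmpba" into 2 rows:
Placing characters:
  'j' => row 0
  'b' => row 1
  'm' => row 0
  'p' => row 1
  'b' => row 0
  'a' => row 1
Rows:
  Row 0: "jmb"
  Row 1: "bpa"
First row length: 3

3


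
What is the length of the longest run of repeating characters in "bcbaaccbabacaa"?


Input: "bcbaaccbabacaa"
Scanning for longest run:
  Position 1 ('c'): new char, reset run to 1
  Position 2 ('b'): new char, reset run to 1
  Position 3 ('a'): new char, reset run to 1
  Position 4 ('a'): continues run of 'a', length=2
  Position 5 ('c'): new char, reset run to 1
  Position 6 ('c'): continues run of 'c', length=2
  Position 7 ('b'): new char, reset run to 1
  Position 8 ('a'): new char, reset run to 1
  Position 9 ('b'): new char, reset run to 1
  Position 10 ('a'): new char, reset run to 1
  Position 11 ('c'): new char, reset run to 1
  Position 12 ('a'): new char, reset run to 1
  Position 13 ('a'): continues run of 'a', length=2
Longest run: 'a' with length 2

2


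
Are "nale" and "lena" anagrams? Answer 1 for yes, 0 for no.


Strings: "nale", "lena"
Sorted first:  aeln
Sorted second: aeln
Sorted forms match => anagrams

1
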